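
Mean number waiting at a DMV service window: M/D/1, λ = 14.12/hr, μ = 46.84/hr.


ρ = 14.12/46.84 = 0.3015
M/D/1: Lq = ρ²/(2(1−ρ)) = 0.09087/(2·0.6985) = 0.06504

Final: 0.06504


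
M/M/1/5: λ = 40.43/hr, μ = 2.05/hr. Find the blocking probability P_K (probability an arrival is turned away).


ρ = λ/μ = 40.43/2.05 = 19.7220
P_K = (1−ρ)ρ^K/(1−ρ^(K+1)) = (-18.7220·2983660.476540)/(1 − 58843606.373908)
= -55859945.897368/-58843605.373908 = 0.949295

Final: 0.949295


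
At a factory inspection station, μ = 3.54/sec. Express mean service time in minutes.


Mean service time = 1/μ = 1/3.54 second = 0.28249 second
In minutes: 0.28249 × 0.0166667 = 0.004708 min

Final: 0.004708 min


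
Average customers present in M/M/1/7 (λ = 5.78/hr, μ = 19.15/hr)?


ρ = 5.78/19.15 = 0.3018
L = ρ[1 − (K+1)ρ^K + Kρ^(K+1)] / [(1−ρ)(1−ρ^(K+1))]
Numerator: 0.3018·(1 − 8·0.0002282 + 7·0.00006888) = 0.301422
Denominator: (0.6982)·(0.999931) = 0.698124
L = 0.301422/0.698124 = 0.4318

Final: 0.4318


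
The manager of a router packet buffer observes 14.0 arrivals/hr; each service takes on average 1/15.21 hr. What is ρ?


ρ = λ/μ = 14.0/15.21 = 0.9204

Final: 0.9204


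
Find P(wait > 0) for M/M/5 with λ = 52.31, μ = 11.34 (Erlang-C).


a = λ/μ = 4.6129; ρ = a/5 = 0.9226
P₀ = 0.003620 (from M/M/c formula)
C(c,a) = [a^c/(c!(1−ρ))]·P₀ = [2088.61469/(120·0.07743)]·0.003620
= 224.79964·0.003620 = 0.813675

Final: 0.813675


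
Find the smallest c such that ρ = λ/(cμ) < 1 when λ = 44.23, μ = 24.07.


Stability requires cμ > λ ⇔ c > λ/μ.
λ/μ = 44.23/24.07 = 1.8376
Minimum integer c = ⌊1.8376⌋ + 1 = 2
Check: 2·24.07 = 48.14 > 44.23, while 1·24.07 = 24.07 ≤ 44.23

Final: 2 servers


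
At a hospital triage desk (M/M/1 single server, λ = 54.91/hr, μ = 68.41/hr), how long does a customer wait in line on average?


ρ = 54.91/68.41 = 0.8027
Wq = ρ/(μ−λ) = 0.8027/(68.41 − 54.91) = 0.8027/13.50 = 0.05946 hr

Final: 0.05946 hr


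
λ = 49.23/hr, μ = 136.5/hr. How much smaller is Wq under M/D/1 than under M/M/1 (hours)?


ρ = 49.23/136.5 = 0.3607
Wq(M/M/1) = ρ/(μ−λ) = 0.3607/87.27 = 0.004133 hr
Wq(M/D/1) = ρ/(2(μ−λ)) = 0.002066 hr
Savings = 0.004133 − 0.002066 = 0.002066 hr

Final: 0.002066 hr


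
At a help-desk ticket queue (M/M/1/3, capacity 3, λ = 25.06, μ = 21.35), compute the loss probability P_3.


ρ = λ/μ = 25.06/21.35 = 1.1738
P_K = (1−ρ)ρ^K/(1−ρ^(K+1)) = (-0.1738·1.617147)/(1 − 1.898160)
= -0.281012/-0.898160 = 0.312876

Final: 0.312876


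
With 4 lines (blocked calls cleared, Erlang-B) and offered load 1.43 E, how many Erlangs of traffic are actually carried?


B(4,1.43) = 0.042351 (Erlang-B)
Carried load = a(1 − B) = 1.43·(1 − 0.042351) = 1.43·0.957649 = 1.3694 E

Final: 1.3694 Erlangs


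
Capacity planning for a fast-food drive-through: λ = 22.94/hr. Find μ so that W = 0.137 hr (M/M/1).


W = 1/(μ−λ) ⇒ μ − λ = 1/W = 1/0.137 = 7.2993
μ = λ + 1/W = 22.94 + 7.2993 = 30.2393 per hr

Final: 30.2393 /hr


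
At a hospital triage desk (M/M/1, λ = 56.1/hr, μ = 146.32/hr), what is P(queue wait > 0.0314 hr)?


ρ = 56.1/146.32 = 0.3834
P(Wq > t) = ρ·e^{−(μ−λ)t} = 0.3834·e^{−2.8329}
= 0.3834·0.058841 = 0.022560

Final: 0.022560


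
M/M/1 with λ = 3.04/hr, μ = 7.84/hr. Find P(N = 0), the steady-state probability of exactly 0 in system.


ρ = 3.04/7.84 = 0.3878
P_n = (1−ρ)·ρ^n = (1 − 0.3878)·0.3878^0 = 0.6122·1.000000 = 0.612245

Final: 0.612245


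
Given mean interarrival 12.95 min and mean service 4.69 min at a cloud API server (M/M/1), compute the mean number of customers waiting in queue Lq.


λ = 60/12.95 = 4.6332 /hr
μ = 60/4.69 = 12.7932 /hr
ρ = λ/μ = 4.6332/12.7932 = 0.3622
Lq = ρ²/(1−ρ) = 0.1312/0.6378 = 0.2056

Final: 0.2056


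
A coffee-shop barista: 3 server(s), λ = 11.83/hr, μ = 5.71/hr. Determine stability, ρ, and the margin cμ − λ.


Total capacity cμ = 3·5.71 = 17.13/hr
ρ = λ/(cμ) = 11.83/17.13 = 0.6906
Stable ⇔ ρ < 1: YES
Spare capacity = cμ − λ = 17.13 − 11.83 = 5.30/hr

Final: ρ = 0.6906; stable; margin = 5.30/hr


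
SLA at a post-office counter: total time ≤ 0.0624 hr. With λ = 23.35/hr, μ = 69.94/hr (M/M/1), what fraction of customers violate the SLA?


W ~ Exponential(μ−λ) for M/M/1.
μ − λ = 69.94 − 23.35 = 46.5900
P(W > t) = e^{−(μ−λ)t} = e^{−2.9072} = 0.054628

Final: 0.054628


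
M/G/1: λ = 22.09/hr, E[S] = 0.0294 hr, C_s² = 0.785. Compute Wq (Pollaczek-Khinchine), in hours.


ρ = λ·E[S] = 22.09·0.0294 = 0.6494
E[S²] = E[S]²(1+C_s²) = 0.0294²·(1+0.785) = 0.001543
Wq = λ·E[S²]/(2(1−ρ)) = 22.09·0.001543/(2·0.3506) = 0.04861 hr

Final: 0.04861 hr


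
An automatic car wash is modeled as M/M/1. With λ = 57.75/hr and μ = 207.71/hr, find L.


ρ = λ/μ = 57.75/207.71 = 0.2780
L = ρ/(1−ρ) = 0.2780/(1 − 0.2780) = 0.2780/0.7220 = 0.3851

Final: 0.3851


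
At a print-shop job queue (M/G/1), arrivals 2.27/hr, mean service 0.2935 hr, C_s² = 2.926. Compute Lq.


ρ = λ·E[S] = 2.27·0.2935 = 0.6662
Lq = ρ²(1+C_s²)/(2(1−ρ)) = 0.4439·(1+2.926)/(2·0.3338)
= 0.4439·3.9260/0.6675 = 2.61072

Final: 2.61072


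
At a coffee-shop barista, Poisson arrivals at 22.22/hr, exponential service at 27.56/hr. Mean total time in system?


W = 1/(μ−λ) = 1/(27.56 − 22.22) = 1/5.34 = 0.1873 hr

Final: 0.1873 hr


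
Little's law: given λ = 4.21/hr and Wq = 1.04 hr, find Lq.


Lq = λWq = 4.21·1.04 = 4.3784

Final: 4.3784


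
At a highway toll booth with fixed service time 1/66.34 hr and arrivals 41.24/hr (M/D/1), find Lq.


ρ = 41.24/66.34 = 0.6216
M/D/1: Lq = ρ²/(2(1−ρ)) = 0.3864/(2·0.3784) = 0.51069

Final: 0.51069


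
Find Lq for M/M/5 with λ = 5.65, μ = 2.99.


a = λ/μ = 1.8896; ρ = a/5 = 0.3779
P₀ = 0.150296
Lq = P₀·a^c·ρ / (c!·(1−ρ)²) = 0.150296·24.09275·0.3779/(120·0.38698)
= 0.02947

Final: 0.02947


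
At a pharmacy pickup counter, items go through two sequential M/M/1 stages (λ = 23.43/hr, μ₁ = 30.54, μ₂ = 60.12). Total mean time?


Each node sees arrival rate λ = 23.43/hr (tandem ⇒ throughput preserved).
W₁ = 1/(μ₁−λ) = 1/(30.54−23.43) = 0.14065 hr
W₂ = 1/(μ₂−λ) = 1/(60.12−23.43) = 0.02726 hr
W_total = W₁ + W₂ = 0.14065 + 0.02726 = 0.16790 hr

Final: 0.16790 hr


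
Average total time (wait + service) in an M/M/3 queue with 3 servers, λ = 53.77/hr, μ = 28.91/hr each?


a = 1.8599; ρ = 0.6200; P₀ = 0.134931
Lq = P₀·a^c·ρ/(c!(1−ρ)²) = 0.62111
Wq = Lq/λ = 0.62111/53.77 = 0.01155 hr
W = Wq + 1/μ = 0.01155 + 0.03459 = 0.04614 hr

Final: 0.04614 hr


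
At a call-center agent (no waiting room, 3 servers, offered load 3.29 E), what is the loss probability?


B(c,a) = (a^c/c!) / Σ_{k=0}^{c} a^k/k!
a^3/3! = 5.935215
Σ terms (k=0..3): 1.00000 + 3.29000 + 5.41205 + 5.93521 = 15.637265
B = 5.935215/15.637265 = 0.379556

Final: 0.379556


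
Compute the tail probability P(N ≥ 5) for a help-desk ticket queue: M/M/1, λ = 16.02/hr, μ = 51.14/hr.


ρ = 16.02/51.14 = 0.3133
P(N ≥ n) = ρ^n = 0.3133^5 = 0.003017

Final: 0.003017


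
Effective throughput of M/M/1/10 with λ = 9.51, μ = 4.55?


ρ = 2.0901; P_K = (1−ρ)ρ^10/(1−ρ^11) = 0.521713
λ_eff = λ(1 − P_K) = 9.51·(1 − 0.521713) = 9.51·0.478287 = 4.5485 /hr

Final: 4.5485 /hr


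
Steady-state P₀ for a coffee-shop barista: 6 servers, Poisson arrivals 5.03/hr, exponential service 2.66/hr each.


a = λ/μ = 5.03/2.66 = 1.8910; ρ = a/c = 0.3152
Σ_{k=0}^{5} a^k/k! (terms k=0..5) = 1.00000 + 1.89098 + 1.78790 + 1.12696 + 0.53276 + 0.20149 = 6.54009
Tail: a^6/(6!(1−ρ)) = 45.72125/(720·0.6848) = 0.09273
P₀ = 1/(6.54009 + 0.09273) = 1/6.63281 = 0.150766

Final: 0.150766


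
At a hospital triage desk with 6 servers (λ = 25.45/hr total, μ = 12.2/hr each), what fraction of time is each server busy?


ρ = λ/(cμ) = 25.45/(6·12.2) = 25.45/73.20 = 0.3477

Final: 0.3477


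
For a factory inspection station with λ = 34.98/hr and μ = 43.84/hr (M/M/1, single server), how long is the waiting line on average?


ρ = 34.98/43.84 = 0.7979
Lq = ρ²/(1−ρ) = 0.6366/0.2021 = 3.1502

Final: 3.1502


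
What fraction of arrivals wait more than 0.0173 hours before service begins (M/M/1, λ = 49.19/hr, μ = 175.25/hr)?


ρ = 49.19/175.25 = 0.2807
P(Wq > t) = ρ·e^{−(μ−λ)t} = 0.2807·e^{−2.1808}
= 0.2807·0.112947 = 0.031702

Final: 0.031702


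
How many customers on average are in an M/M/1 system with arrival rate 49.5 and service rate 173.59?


ρ = λ/μ = 49.5/173.59 = 0.2852
L = ρ/(1−ρ) = 0.2852/(1 − 0.2852) = 0.2852/0.7148 = 0.3989

Final: 0.3989


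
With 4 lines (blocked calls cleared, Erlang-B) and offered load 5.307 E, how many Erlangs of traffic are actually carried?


B(4,5.307) = 0.421831 (Erlang-B)
Carried load = a(1 − B) = 5.307·(1 − 0.421831) = 5.307·0.578169 = 3.0683 E

Final: 3.0683 Erlangs


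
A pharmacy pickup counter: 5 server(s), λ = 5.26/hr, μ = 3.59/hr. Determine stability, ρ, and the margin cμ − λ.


Total capacity cμ = 5·3.59 = 17.95/hr
ρ = λ/(cμ) = 5.26/17.95 = 0.2930
Stable ⇔ ρ < 1: YES
Spare capacity = cμ − λ = 17.95 − 5.26 = 12.69/hr

Final: ρ = 0.2930; stable; margin = 12.69/hr


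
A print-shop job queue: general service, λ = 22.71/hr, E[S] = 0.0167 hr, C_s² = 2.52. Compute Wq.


ρ = λ·E[S] = 22.71·0.0167 = 0.3793
E[S²] = E[S]²(1+C_s²) = 0.0167²·(1+2.52) = 0.0009817
Wq = λ·E[S²]/(2(1−ρ)) = 22.71·0.0009817/(2·0.6207) = 0.01796 hr

Final: 0.01796 hr


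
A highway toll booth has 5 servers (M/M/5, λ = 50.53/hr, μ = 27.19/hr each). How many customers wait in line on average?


a = λ/μ = 1.8584; ρ = a/5 = 0.3717
P₀ = 0.155136
Lq = P₀·a^c·ρ / (c!·(1−ρ)²) = 0.155136·22.16667·0.3717/(120·0.39479)
= 0.02698

Final: 0.02698


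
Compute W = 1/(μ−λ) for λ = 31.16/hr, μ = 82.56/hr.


W = 1/(μ−λ) = 1/(82.56 − 31.16) = 1/51.40 = 0.01946 hr

Final: 0.01946 hr


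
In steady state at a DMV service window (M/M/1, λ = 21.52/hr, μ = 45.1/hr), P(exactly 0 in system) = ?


ρ = 21.52/45.1 = 0.4772
P_n = (1−ρ)·ρ^n = (1 − 0.4772)·0.4772^0 = 0.5228·1.000000 = 0.522838

Final: 0.522838


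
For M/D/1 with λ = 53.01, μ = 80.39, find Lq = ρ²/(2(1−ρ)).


ρ = 53.01/80.39 = 0.6594
M/D/1: Lq = ρ²/(2(1−ρ)) = 0.4348/(2·0.3406) = 0.63834

Final: 0.63834


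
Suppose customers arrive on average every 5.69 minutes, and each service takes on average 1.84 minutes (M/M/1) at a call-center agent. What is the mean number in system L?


λ = 60/5.69 = 10.5448 /hr
μ = 60/1.84 = 32.6087 /hr
ρ = λ/μ = 10.5448/32.6087 = 0.3234
L = ρ/(1−ρ) = 0.3234/0.6766 = 0.4779

Final: 0.4779


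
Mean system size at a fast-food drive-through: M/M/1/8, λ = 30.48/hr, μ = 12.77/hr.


ρ = 30.48/12.77 = 2.3868
L = ρ[1 − (K+1)ρ^K + Kρ^(K+1)] / [(1−ρ)(1−ρ^(K+1))]
Numerator: 2.3868·(1 − 9·1053.398082 + 8·2514.297066) = 25383.595522
Denominator: (-1.3868)·(-2513.297066) = 3485.551374
L = 25383.595522/3485.551374 = 7.2825

Final: 7.2825


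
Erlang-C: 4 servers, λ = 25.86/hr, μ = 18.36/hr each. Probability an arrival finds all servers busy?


a = λ/μ = 1.4085; ρ = a/4 = 0.3521
P₀ = 0.242762 (from M/M/c formula)
C(c,a) = [a^c/(c!(1−ρ))]·P₀ = [3.93571/(24·0.6479)]·0.242762
= 0.25312·0.242762 = 0.061447

Final: 0.061447


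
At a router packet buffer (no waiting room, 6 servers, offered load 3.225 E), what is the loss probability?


B(c,a) = (a^c/c!) / Σ_{k=0}^{c} a^k/k!
a^6/6! = 1.562593
Σ terms (k=0..6): 1.00000 + 3.22500 + 5.20031 + 5.59034 + 4.50721 + 2.90715 + 1.56259 = 23.992599
B = 1.562593/23.992599 = 0.065128

Final: 0.065128


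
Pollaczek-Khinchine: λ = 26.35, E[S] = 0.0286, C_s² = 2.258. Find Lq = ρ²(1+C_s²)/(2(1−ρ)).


ρ = λ·E[S] = 26.35·0.0286 = 0.7536
Lq = ρ²(1+C_s²)/(2(1−ρ)) = 0.5679·(1+2.258)/(2·0.2464)
= 0.5679·3.2580/0.4928 = 3.75484

Final: 3.75484


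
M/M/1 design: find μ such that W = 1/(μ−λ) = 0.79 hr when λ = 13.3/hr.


W = 1/(μ−λ) ⇒ μ − λ = 1/W = 1/0.79 = 1.2658
μ = λ + 1/W = 13.3 + 1.2658 = 14.5658 per hr

Final: 14.5658 /hr


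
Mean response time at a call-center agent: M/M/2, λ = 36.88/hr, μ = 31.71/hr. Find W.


a = 1.1630; ρ = 0.5815; P₀ = 0.264606
Lq = P₀·a^c·ρ/(c!(1−ρ)²) = 0.59426
Wq = Lq/λ = 0.59426/36.88 = 0.01611 hr
W = Wq + 1/μ = 0.01611 + 0.03154 = 0.04765 hr

Final: 0.04765 hr


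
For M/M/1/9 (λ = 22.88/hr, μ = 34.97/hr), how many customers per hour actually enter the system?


ρ = 0.6543; P_K = (1−ρ)ρ^9/(1−ρ^10) = 0.007707
λ_eff = λ(1 − P_K) = 22.88·(1 − 0.007707) = 22.88·0.992293 = 22.7037 /hr

Final: 22.7037 /hr


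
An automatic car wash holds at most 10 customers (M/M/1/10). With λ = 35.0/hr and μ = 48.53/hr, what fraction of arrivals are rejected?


ρ = λ/μ = 35.0/48.53 = 0.7212
P_K = (1−ρ)ρ^K/(1−ρ^(K+1)) = (0.2788·0.038070)/(1 − 0.027456)
= 0.010614/0.972544 = 0.010913

Final: 0.010913


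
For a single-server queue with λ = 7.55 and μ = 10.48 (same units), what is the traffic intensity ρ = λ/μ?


ρ = λ/μ = 7.55/10.48 = 0.7204

Final: 0.7204


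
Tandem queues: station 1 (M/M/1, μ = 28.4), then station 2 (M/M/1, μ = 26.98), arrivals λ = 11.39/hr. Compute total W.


Each node sees arrival rate λ = 11.39/hr (tandem ⇒ throughput preserved).
W₁ = 1/(μ₁−λ) = 1/(28.4−11.39) = 0.05879 hr
W₂ = 1/(μ₂−λ) = 1/(26.98−11.39) = 0.06414 hr
W_total = W₁ + W₂ = 0.05879 + 0.06414 = 0.12293 hr

Final: 0.12293 hr


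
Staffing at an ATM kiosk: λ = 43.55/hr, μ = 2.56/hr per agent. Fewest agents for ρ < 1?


Stability requires cμ > λ ⇔ c > λ/μ.
λ/μ = 43.55/2.56 = 17.0117
Minimum integer c = ⌊17.0117⌋ + 1 = 18
Check: 18·2.56 = 46.08 > 43.55, while 17·2.56 = 43.52 ≤ 43.55

Final: 18 servers


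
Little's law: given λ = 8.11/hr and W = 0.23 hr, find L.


L = λW = 8.11·0.23 = 1.8653

Final: 1.8653


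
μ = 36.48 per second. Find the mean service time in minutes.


Mean service time = 1/μ = 1/36.48 second = 0.02741 second
In minutes: 0.02741 × 0.0166667 = 0.0004569 min

Final: 0.0004569 min


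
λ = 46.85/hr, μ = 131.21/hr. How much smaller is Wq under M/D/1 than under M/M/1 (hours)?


ρ = 46.85/131.21 = 0.3571
Wq(M/M/1) = ρ/(μ−λ) = 0.3571/84.36 = 0.004233 hr
Wq(M/D/1) = ρ/(2(μ−λ)) = 0.002116 hr
Savings = 0.004233 − 0.002116 = 0.002116 hr

Final: 0.002116 hr


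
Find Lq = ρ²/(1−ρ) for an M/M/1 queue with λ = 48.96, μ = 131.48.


ρ = 48.96/131.48 = 0.3724
Lq = ρ²/(1−ρ) = 0.1387/0.6276 = 0.2209

Final: 0.2209


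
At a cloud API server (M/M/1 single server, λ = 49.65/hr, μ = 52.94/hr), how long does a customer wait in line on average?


ρ = 49.65/52.94 = 0.9379
Wq = ρ/(μ−λ) = 0.9379/(52.94 − 49.65) = 0.9379/3.29 = 0.2851 hr

Final: 0.2851 hr


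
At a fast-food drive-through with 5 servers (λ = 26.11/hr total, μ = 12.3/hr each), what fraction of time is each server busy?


ρ = λ/(cμ) = 26.11/(5·12.3) = 26.11/61.50 = 0.4246

Final: 0.4246


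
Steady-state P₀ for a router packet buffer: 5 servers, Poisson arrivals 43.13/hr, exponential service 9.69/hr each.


a = λ/μ = 43.13/9.69 = 4.4510; ρ = a/c = 0.8902
Σ_{k=0}^{4} a^k/k! (terms k=0..4) = 1.00000 + 4.45098 + 9.90561 + 14.69656 + 16.35353 = 46.40669
Tail: a^5/(5!(1−ρ)) = 1746.94168/(120·0.1098) = 132.58039
P₀ = 1/(46.40669 + 132.58039) = 1/178.98708 = 0.005587

Final: 0.005587


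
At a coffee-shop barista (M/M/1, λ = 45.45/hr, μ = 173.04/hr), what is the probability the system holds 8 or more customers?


ρ = 45.45/173.04 = 0.2627
P(N ≥ n) = ρ^n = 0.2627^8 = 0.00002265

Final: 0.00002265


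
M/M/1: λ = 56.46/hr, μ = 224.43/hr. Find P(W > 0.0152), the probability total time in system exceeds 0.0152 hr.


W ~ Exponential(μ−λ) for M/M/1.
μ − λ = 224.43 − 56.46 = 167.9700
P(W > t) = e^{−(μ−λ)t} = e^{−2.5531} = 0.077837

Final: 0.077837


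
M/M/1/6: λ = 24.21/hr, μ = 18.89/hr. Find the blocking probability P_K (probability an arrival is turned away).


ρ = λ/μ = 24.21/18.89 = 1.2816
P_K = (1−ρ)ρ^K/(1−ρ^(K+1)) = (-0.2816·4.431768)/(1 − 5.679889)
= -1.248121/-4.679889 = 0.266699

Final: 0.266699


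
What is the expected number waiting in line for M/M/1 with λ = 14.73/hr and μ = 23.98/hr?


ρ = 14.73/23.98 = 0.6143
Lq = ρ²/(1−ρ) = 0.3773/0.3857 = 0.9782

Final: 0.9782


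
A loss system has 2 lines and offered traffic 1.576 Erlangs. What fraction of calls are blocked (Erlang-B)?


B(c,a) = (a^c/c!) / Σ_{k=0}^{c} a^k/k!
a^2/2! = 1.241888
Σ terms (k=0..2): 1.00000 + 1.57600 + 1.24189 = 3.817888
B = 1.241888/3.817888 = 0.325281

Final: 0.325281


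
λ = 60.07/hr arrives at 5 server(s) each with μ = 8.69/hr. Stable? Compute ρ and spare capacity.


Total capacity cμ = 5·8.69 = 43.45/hr
ρ = λ/(cμ) = 60.07/43.45 = 1.3825
Stable ⇔ ρ < 1: NO
Spare capacity = cμ − λ = 43.45 − 60.07 = -16.62/hr

Final: ρ = 1.3825; unstable; margin = -16.62/hr


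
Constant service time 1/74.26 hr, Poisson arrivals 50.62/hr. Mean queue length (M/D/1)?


ρ = 50.62/74.26 = 0.6817
M/D/1: Lq = ρ²/(2(1−ρ)) = 0.4647/(2·0.3183) = 0.72981

Final: 0.72981


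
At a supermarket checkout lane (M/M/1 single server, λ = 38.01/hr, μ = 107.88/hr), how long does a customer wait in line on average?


ρ = 38.01/107.88 = 0.3523
Wq = ρ/(μ−λ) = 0.3523/(107.88 − 38.01) = 0.3523/69.87 = 0.005043 hr

Final: 0.005043 hr


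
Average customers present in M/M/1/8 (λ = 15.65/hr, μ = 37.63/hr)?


ρ = 15.65/37.63 = 0.4159
L = ρ[1 − (K+1)ρ^K + Kρ^(K+1)] / [(1−ρ)(1−ρ^(K+1))]
Numerator: 0.4159·(1 − 9·0.0008950 + 8·0.0003722) = 0.413780
Denominator: (0.5841)·(0.999628) = 0.583891
L = 0.413780/0.583891 = 0.7087

Final: 0.7087


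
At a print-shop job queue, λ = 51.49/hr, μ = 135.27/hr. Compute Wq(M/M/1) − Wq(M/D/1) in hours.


ρ = 51.49/135.27 = 0.3806
Wq(M/M/1) = ρ/(μ−λ) = 0.3806/83.78 = 0.004543 hr
Wq(M/D/1) = ρ/(2(μ−λ)) = 0.002272 hr
Savings = 0.004543 − 0.002272 = 0.002272 hr

Final: 0.002272 hr


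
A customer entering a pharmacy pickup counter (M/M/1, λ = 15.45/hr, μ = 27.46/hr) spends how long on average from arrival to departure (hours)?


W = 1/(μ−λ) = 1/(27.46 − 15.45) = 1/12.01 = 0.08326 hr

Final: 0.08326 hr


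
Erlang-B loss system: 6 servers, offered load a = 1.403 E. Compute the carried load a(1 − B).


B(6,1.403) = 0.002606 (Erlang-B)
Carried load = a(1 − B) = 1.403·(1 − 0.002606) = 1.403·0.997394 = 1.3993 E

Final: 1.3993 Erlangs


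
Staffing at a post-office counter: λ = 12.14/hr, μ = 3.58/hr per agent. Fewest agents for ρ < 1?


Stability requires cμ > λ ⇔ c > λ/μ.
λ/μ = 12.14/3.58 = 3.3911
Minimum integer c = ⌊3.3911⌋ + 1 = 4
Check: 4·3.58 = 14.32 > 12.14, while 3·3.58 = 10.74 ≤ 12.14

Final: 4 servers


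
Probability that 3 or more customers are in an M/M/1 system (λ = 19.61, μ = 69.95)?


ρ = 19.61/69.95 = 0.2803
P(N ≥ n) = ρ^n = 0.2803^3 = 0.022033

Final: 0.022033


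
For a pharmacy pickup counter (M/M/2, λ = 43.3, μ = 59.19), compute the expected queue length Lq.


a = λ/μ = 0.7315; ρ = a/2 = 0.3658
P₀ = 0.464374
Lq = P₀·a^c·ρ / (c!·(1−ρ)²) = 0.464374·0.53515·0.3658/(2·0.40225)
= 0.11299

Final: 0.11299


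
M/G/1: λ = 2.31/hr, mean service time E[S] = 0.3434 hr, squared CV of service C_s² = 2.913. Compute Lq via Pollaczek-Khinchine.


ρ = λ·E[S] = 2.31·0.3434 = 0.7933
Lq = ρ²(1+C_s²)/(2(1−ρ)) = 0.6293·(1+2.913)/(2·0.2067)
= 0.6293·3.9130/0.4135 = 5.95480

Final: 5.95480


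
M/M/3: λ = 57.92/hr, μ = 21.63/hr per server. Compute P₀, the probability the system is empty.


a = λ/μ = 57.92/21.63 = 2.6778; ρ = a/c = 0.8926
Σ_{k=0}^{2} a^k/k! (terms k=0..2) = 1.00000 + 2.67776 + 3.58521 = 7.26297
Tail: a^3/(3!(1−ρ)) = 19.20066/(6·0.1074) = 29.79270
P₀ = 1/(7.26297 + 29.79270) = 1/37.05567 = 0.026986

Final: 0.026986


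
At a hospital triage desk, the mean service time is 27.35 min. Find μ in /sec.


μ = 1/(service time) in consistent units.
1 second = 0.0166667 min, so μ = 0.0166667/27.35 = 0.0006094 per second

Final: 0.0006094 /sec


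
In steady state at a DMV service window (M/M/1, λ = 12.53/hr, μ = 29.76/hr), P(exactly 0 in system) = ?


ρ = 12.53/29.76 = 0.4210
P_n = (1−ρ)·ρ^n = (1 − 0.4210)·0.4210^0 = 0.5790·1.000000 = 0.578965

Final: 0.578965


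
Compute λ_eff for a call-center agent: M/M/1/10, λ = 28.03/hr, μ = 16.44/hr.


ρ = 1.7050; P_K = (1−ρ)ρ^10/(1−ρ^11) = 0.414657
λ_eff = λ(1 − P_K) = 28.03·(1 − 0.414657) = 28.03·0.585343 = 16.4072 /hr

Final: 16.4072 /hr


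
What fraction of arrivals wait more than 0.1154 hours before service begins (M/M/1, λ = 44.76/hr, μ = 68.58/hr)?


ρ = 44.76/68.58 = 0.6527
P(Wq > t) = ρ·e^{−(μ−λ)t} = 0.6527·e^{−2.7488}
= 0.6527·0.064003 = 0.041773

Final: 0.041773


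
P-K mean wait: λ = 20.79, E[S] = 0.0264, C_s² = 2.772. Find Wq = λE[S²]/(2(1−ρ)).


ρ = λ·E[S] = 20.79·0.0264 = 0.5489
E[S²] = E[S]²(1+C_s²) = 0.0264²·(1+2.772) = 0.002629
Wq = λ·E[S²]/(2(1−ρ)) = 20.79·0.002629/(2·0.4511) = 0.06057 hr

Final: 0.06057 hr


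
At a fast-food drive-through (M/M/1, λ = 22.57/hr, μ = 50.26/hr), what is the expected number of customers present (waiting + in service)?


ρ = λ/μ = 22.57/50.26 = 0.4491
L = ρ/(1−ρ) = 0.4491/(1 − 0.4491) = 0.4491/0.5509 = 0.8151

Final: 0.8151


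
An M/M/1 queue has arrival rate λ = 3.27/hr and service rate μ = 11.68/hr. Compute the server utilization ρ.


ρ = λ/μ = 3.27/11.68 = 0.2800

Final: 0.2800


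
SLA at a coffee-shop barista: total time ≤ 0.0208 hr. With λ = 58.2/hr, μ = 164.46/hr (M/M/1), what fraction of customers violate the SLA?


W ~ Exponential(μ−λ) for M/M/1.
μ − λ = 164.46 − 58.2 = 106.2600
P(W > t) = e^{−(μ−λ)t} = e^{−2.2102} = 0.109678

Final: 0.109678


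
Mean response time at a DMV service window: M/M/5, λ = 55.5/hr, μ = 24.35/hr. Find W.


a = 2.2793; ρ = 0.4559; P₀ = 0.100839
Lq = P₀·a^c·ρ/(c!(1−ρ)²) = 0.07958
Wq = Lq/λ = 0.07958/55.5 = 0.001434 hr
W = Wq + 1/μ = 0.001434 + 0.04107 = 0.04250 hr

Final: 0.04250 hr


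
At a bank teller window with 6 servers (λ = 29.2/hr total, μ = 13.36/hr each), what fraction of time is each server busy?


ρ = λ/(cμ) = 29.2/(6·13.36) = 29.2/80.16 = 0.3643

Final: 0.3643


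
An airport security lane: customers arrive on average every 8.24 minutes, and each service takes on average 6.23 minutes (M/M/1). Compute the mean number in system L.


λ = 60/8.24 = 7.2816 /hr
μ = 60/6.23 = 9.6308 /hr
ρ = λ/μ = 7.2816/9.6308 = 0.7561
L = ρ/(1−ρ) = 0.7561/0.2439 = 3.0995

Final: 3.0995


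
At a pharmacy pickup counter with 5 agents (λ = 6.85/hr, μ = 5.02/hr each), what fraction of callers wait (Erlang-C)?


a = λ/μ = 1.3645; ρ = a/5 = 0.2729
P₀ = 0.255254 (from M/M/c formula)
C(c,a) = [a^c/(c!(1−ρ))]·P₀ = [4.73080/(120·0.7271)]·0.255254
= 0.05422·0.255254 = 0.013840

Final: 0.013840


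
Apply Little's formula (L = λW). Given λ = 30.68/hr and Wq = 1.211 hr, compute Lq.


Lq = λWq = 30.68·1.211 = 37.1535

Final: 37.1535


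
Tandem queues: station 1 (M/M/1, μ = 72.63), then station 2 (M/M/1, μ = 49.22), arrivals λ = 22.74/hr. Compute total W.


Each node sees arrival rate λ = 22.74/hr (tandem ⇒ throughput preserved).
W₁ = 1/(μ₁−λ) = 1/(72.63−22.74) = 0.02004 hr
W₂ = 1/(μ₂−λ) = 1/(49.22−22.74) = 0.03776 hr
W_total = W₁ + W₂ = 0.02004 + 0.03776 = 0.05781 hr

Final: 0.05781 hr


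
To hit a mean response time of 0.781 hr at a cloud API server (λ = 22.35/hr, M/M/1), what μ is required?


W = 1/(μ−λ) ⇒ μ − λ = 1/W = 1/0.781 = 1.2804
μ = λ + 1/W = 22.35 + 1.2804 = 23.6304 per hr

Final: 23.6304 /hr


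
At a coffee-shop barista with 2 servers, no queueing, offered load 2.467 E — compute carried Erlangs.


B(2,2.467) = 0.467438 (Erlang-B)
Carried load = a(1 − B) = 2.467·(1 − 0.467438) = 2.467·0.532562 = 1.3138 E

Final: 1.3138 Erlangs


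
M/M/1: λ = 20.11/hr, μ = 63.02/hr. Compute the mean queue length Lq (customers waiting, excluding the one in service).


ρ = 20.11/63.02 = 0.3191
Lq = ρ²/(1−ρ) = 0.1018/0.6809 = 0.1496

Final: 0.1496


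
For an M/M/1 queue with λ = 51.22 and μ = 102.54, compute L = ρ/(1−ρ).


ρ = λ/μ = 51.22/102.54 = 0.4995
L = ρ/(1−ρ) = 0.4995/(1 − 0.4995) = 0.4995/0.5005 = 0.9981

Final: 0.9981


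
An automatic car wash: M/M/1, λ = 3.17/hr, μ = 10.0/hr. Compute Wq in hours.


ρ = 3.17/10.0 = 0.3170
Wq = ρ/(μ−λ) = 0.3170/(10.0 − 3.17) = 0.3170/6.83 = 0.04641 hr

Final: 0.04641 hr


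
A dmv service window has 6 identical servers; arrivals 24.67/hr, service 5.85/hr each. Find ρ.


ρ = λ/(cμ) = 24.67/(6·5.85) = 24.67/35.10 = 0.7028

Final: 0.7028


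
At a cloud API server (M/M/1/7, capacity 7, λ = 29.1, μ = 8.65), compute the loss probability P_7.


ρ = λ/μ = 29.1/8.65 = 3.3642
P_K = (1−ρ)ρ^K/(1−ρ^(K+1)) = (-2.3642·4876.836218)/(1 − 16406.466352)
= -11529.630134/-16405.466352 = 0.702792

Final: 0.702792


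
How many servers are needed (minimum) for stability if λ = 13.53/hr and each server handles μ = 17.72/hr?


Stability requires cμ > λ ⇔ c > λ/μ.
λ/μ = 13.53/17.72 = 0.7635
Minimum integer c = ⌊0.7635⌋ + 1 = 1
Check: 1·17.72 = 17.72 > 13.53, while 0·17.72 = 0.00 ≤ 13.53

Final: 1 servers


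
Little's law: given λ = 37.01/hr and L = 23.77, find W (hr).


W = L/λ = 23.77/37.01 = 0.6423 hr

Final: 0.6423 hr


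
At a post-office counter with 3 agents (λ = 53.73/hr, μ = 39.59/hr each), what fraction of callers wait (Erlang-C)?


a = λ/μ = 1.3572; ρ = a/3 = 0.4524
P₀ = 0.247592 (from M/M/c formula)
C(c,a) = [a^c/(c!(1−ρ))]·P₀ = [2.49974/(6·0.5476)]·0.247592
= 0.76080·0.247592 = 0.188367

Final: 0.188367


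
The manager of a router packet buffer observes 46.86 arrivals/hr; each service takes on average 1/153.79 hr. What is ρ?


ρ = λ/μ = 46.86/153.79 = 0.3047

Final: 0.3047


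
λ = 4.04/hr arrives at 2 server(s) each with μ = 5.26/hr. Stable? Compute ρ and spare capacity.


Total capacity cμ = 2·5.26 = 10.52/hr
ρ = λ/(cμ) = 4.04/10.52 = 0.3840
Stable ⇔ ρ < 1: YES
Spare capacity = cμ − λ = 10.52 − 4.04 = 6.48/hr

Final: ρ = 0.3840; stable; margin = 6.48/hr


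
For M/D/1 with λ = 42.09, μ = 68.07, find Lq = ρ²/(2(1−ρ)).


ρ = 42.09/68.07 = 0.6183
M/D/1: Lq = ρ²/(2(1−ρ)) = 0.3823/(2·0.3817) = 0.50088

Final: 0.50088


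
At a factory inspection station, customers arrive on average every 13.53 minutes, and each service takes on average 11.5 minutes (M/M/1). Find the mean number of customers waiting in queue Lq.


λ = 60/13.53 = 4.4346 /hr
μ = 60/11.5 = 5.2174 /hr
ρ = λ/μ = 4.4346/5.2174 = 0.8500
Lq = ρ²/(1−ρ) = 0.7224/0.1500 = 4.8151

Final: 4.8151


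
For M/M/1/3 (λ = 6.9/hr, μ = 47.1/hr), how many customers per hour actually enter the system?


ρ = 0.1465; P_K = (1−ρ)ρ^3/(1−ρ^4) = 0.002685
λ_eff = λ(1 − P_K) = 6.9·(1 − 0.002685) = 6.9·0.997315 = 6.8815 /hr

Final: 6.8815 /hr


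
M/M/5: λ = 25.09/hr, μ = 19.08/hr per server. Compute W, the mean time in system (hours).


a = 1.3150; ρ = 0.2630; P₀ = 0.268268
Lq = P₀·a^c·ρ/(c!(1−ρ)²) = 0.004256
Wq = Lq/λ = 0.004256/25.09 = 0.0001696 hr
W = Wq + 1/μ = 0.0001696 + 0.05241 = 0.05258 hr

Final: 0.05258 hr


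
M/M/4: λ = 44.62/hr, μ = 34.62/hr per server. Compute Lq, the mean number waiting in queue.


a = λ/μ = 1.2889; ρ = a/4 = 0.3222
P₀ = 0.274283
Lq = P₀·a^c·ρ / (c!·(1−ρ)²) = 0.274283·2.75937·0.3222/(24·0.45940)
= 0.02212

Final: 0.02212


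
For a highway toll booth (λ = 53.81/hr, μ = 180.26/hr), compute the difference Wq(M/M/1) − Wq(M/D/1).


ρ = 53.81/180.26 = 0.2985
Wq(M/M/1) = ρ/(μ−λ) = 0.2985/126.45 = 0.002361 hr
Wq(M/D/1) = ρ/(2(μ−λ)) = 0.001180 hr
Savings = 0.002361 − 0.001180 = 0.001180 hr

Final: 0.001180 hr


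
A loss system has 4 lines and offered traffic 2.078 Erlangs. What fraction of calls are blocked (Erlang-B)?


B(c,a) = (a^c/c!) / Σ_{k=0}^{c} a^k/k!
a^4/4! = 0.776910
Σ terms (k=0..4): 1.00000 + 2.07800 + 2.15904 + 1.49550 + 0.77691 = 7.509449
B = 0.776910/7.509449 = 0.103458

Final: 0.103458


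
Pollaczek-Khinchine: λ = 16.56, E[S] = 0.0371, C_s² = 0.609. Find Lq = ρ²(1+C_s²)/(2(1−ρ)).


ρ = λ·E[S] = 16.56·0.0371 = 0.6144
Lq = ρ²(1+C_s²)/(2(1−ρ)) = 0.3775·(1+0.609)/(2·0.3856)
= 0.3775·1.6090/0.7712 = 0.78746

Final: 0.78746


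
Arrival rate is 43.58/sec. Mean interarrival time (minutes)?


Mean interarrival time = 1/λ = 1/43.58 second = 0.02295 second
In minutes: 0.02295 × 0.0166667 = 0.0003824 min

Final: 0.0003824 min


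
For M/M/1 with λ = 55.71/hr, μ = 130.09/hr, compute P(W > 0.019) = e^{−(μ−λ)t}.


W ~ Exponential(μ−λ) for M/M/1.
μ − λ = 130.09 − 55.71 = 74.3800
P(W > t) = e^{−(μ−λ)t} = e^{−1.4132} = 0.243358

Final: 0.243358


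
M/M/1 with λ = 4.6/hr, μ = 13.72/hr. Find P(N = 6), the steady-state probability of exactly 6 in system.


ρ = 4.6/13.72 = 0.3353
P_n = (1−ρ)·ρ^n = (1 − 0.3353)·0.3353^6 = 0.6647·0.001420 = 0.0009442

Final: 0.0009442


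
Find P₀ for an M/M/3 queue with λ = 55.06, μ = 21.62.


a = λ/μ = 55.06/21.62 = 2.5467; ρ = a/c = 0.8489
Σ_{k=0}^{2} a^k/k! (terms k=0..2) = 1.00000 + 2.54672 + 3.24288 = 6.78960
Tail: a^3/(3!(1−ρ)) = 16.51739/(6·0.1511) = 18.21970
P₀ = 1/(6.78960 + 18.21970) = 1/25.00930 = 0.039985

Final: 0.039985


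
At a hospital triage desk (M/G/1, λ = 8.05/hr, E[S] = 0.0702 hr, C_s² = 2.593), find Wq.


ρ = λ·E[S] = 8.05·0.0702 = 0.5651
E[S²] = E[S]²(1+C_s²) = 0.0702²·(1+2.593) = 0.017706
Wq = λ·E[S²]/(2(1−ρ)) = 8.05·0.017706/(2·0.4349) = 0.16388 hr

Final: 0.16388 hr


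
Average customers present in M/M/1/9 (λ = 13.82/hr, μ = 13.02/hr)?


ρ = 13.82/13.02 = 1.0614
L = ρ[1 − (K+1)ρ^K + Kρ^(K+1)] / [(1−ρ)(1−ρ^(K+1))]
Numerator: 1.0614·(1 − 10·1.710305 + 9·1.815393) = 0.249955
Denominator: (-0.06144)·(-0.815393) = 0.050101
L = 0.249955/0.050101 = 4.9890

Final: 4.9890


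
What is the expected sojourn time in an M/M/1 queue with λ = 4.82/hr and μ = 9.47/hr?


W = 1/(μ−λ) = 1/(9.47 − 4.82) = 1/4.65 = 0.2151 hr

Final: 0.2151 hr


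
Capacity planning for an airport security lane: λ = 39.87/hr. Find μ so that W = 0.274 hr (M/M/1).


W = 1/(μ−λ) ⇒ μ − λ = 1/W = 1/0.274 = 3.6496
μ = λ + 1/W = 39.87 + 3.6496 = 43.5196 per hr

Final: 43.5196 /hr


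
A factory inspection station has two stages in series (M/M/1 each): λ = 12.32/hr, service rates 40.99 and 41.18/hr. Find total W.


Each node sees arrival rate λ = 12.32/hr (tandem ⇒ throughput preserved).
W₁ = 1/(μ₁−λ) = 1/(40.99−12.32) = 0.03488 hr
W₂ = 1/(μ₂−λ) = 1/(41.18−12.32) = 0.03465 hr
W_total = W₁ + W₂ = 0.03488 + 0.03465 = 0.06953 hr

Final: 0.06953 hr


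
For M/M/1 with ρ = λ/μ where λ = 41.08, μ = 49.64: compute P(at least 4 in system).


ρ = 41.08/49.64 = 0.8276
P(N ≥ n) = ρ^n = 0.8276^4 = 0.469024

Final: 0.469024


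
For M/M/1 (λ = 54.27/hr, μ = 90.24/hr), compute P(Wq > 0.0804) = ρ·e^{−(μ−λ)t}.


ρ = 54.27/90.24 = 0.6014
P(Wq > t) = ρ·e^{−(μ−λ)t} = 0.6014·e^{−2.8920}
= 0.6014·0.055466 = 0.033357

Final: 0.033357


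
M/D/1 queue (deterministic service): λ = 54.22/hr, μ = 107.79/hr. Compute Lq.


ρ = 54.22/107.79 = 0.5030
M/D/1: Lq = ρ²/(2(1−ρ)) = 0.2530/(2·0.4970) = 0.25456

Final: 0.25456


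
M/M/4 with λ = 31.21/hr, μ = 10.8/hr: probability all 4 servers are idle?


a = λ/μ = 31.21/10.8 = 2.8898; ρ = a/c = 0.7225
Σ_{k=0}^{3} a^k/k! (terms k=0..3) = 1.00000 + 2.88981 + 4.17551 + 4.02215 = 12.08748
Tail: a^4/(4!(1−ρ)) = 69.73970/(24·0.2775) = 10.46968
P₀ = 1/(12.08748 + 10.46968) = 1/22.55716 = 0.044332

Final: 0.044332


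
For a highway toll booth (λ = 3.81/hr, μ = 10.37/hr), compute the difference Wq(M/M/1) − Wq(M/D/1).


ρ = 3.81/10.37 = 0.3674
Wq(M/M/1) = ρ/(μ−λ) = 0.3674/6.56 = 0.05601 hr
Wq(M/D/1) = ρ/(2(μ−λ)) = 0.02800 hr
Savings = 0.05601 − 0.02800 = 0.02800 hr

Final: 0.02800 hr


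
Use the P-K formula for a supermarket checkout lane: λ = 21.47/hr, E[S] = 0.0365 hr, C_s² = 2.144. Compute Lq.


ρ = λ·E[S] = 21.47·0.0365 = 0.7837
Lq = ρ²(1+C_s²)/(2(1−ρ)) = 0.6141·(1+2.144)/(2·0.2163)
= 0.6141·3.1440/0.4327 = 4.46227

Final: 4.46227


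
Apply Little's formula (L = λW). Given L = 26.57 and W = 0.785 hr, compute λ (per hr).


λ = L/W = 26.57/0.785 = 33.8471 /hr

Final: 33.8471 /hr


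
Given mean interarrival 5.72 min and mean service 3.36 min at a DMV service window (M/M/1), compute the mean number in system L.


λ = 60/5.72 = 10.4895 /hr
μ = 60/3.36 = 17.8571 /hr
ρ = λ/μ = 10.4895/17.8571 = 0.5874
L = ρ/(1−ρ) = 0.5874/0.4126 = 1.4237

Final: 1.4237


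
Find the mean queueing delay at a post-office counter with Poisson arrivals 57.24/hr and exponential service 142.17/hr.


ρ = 57.24/142.17 = 0.4026
Wq = ρ/(μ−λ) = 0.4026/(142.17 − 57.24) = 0.4026/84.93 = 0.004741 hr

Final: 0.004741 hr


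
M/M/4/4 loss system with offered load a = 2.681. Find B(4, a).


B(c,a) = (a^c/c!) / Σ_{k=0}^{c} a^k/k!
a^4/4! = 2.152663
Σ terms (k=0..4): 1.00000 + 2.68100 + 3.59388 + 3.21173 + 2.15266 = 12.639275
B = 2.152663/12.639275 = 0.170315

Final: 0.170315


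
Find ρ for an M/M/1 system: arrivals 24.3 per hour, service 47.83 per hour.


ρ = λ/μ = 24.3/47.83 = 0.5080

Final: 0.5080


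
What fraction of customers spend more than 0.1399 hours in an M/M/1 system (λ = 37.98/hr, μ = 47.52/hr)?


W ~ Exponential(μ−λ) for M/M/1.
μ − λ = 47.52 − 37.98 = 9.5400
P(W > t) = e^{−(μ−λ)t} = e^{−1.3346} = 0.263251

Final: 0.263251


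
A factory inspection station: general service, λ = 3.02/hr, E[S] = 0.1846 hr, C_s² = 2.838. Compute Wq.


ρ = λ·E[S] = 3.02·0.1846 = 0.5575
E[S²] = E[S]²(1+C_s²) = 0.1846²·(1+2.838) = 0.130788
Wq = λ·E[S²]/(2(1−ρ)) = 3.02·0.130788/(2·0.4425) = 0.44630 hr

Final: 0.44630 hr


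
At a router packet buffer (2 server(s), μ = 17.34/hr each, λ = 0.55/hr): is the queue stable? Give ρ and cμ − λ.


Total capacity cμ = 2·17.34 = 34.68/hr
ρ = λ/(cμ) = 0.55/34.68 = 0.01586
Stable ⇔ ρ < 1: YES
Spare capacity = cμ − λ = 34.68 − 0.55 = 34.13/hr

Final: ρ = 0.01586; stable; margin = 34.13/hr


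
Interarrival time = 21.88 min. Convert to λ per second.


λ = 1/(interarrival time) in consistent units.
1 second = 0.0166667 min, so λ = 0.0166667/21.88 = 0.0007617 per second

Final: 0.0007617 /sec


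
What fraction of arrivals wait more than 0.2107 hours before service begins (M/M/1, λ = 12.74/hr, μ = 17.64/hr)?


ρ = 12.74/17.64 = 0.7222
P(Wq > t) = ρ·e^{−(μ−λ)t} = 0.7222·e^{−1.0324}
= 0.7222·0.356140 = 0.257213

Final: 0.257213


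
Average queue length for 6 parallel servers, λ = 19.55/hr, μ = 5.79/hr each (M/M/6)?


a = λ/μ = 3.3765; ρ = a/6 = 0.5628
P₀ = 0.033033
Lq = P₀·a^c·ρ / (c!·(1−ρ)²) = 0.033033·1481.86687·0.5628/(720·0.19119)
= 0.20012

Final: 0.20012


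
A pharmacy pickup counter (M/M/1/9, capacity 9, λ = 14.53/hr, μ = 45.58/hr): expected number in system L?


ρ = 14.53/45.58 = 0.3188
L = ρ[1 − (K+1)ρ^K + Kρ^(K+1)] / [(1−ρ)(1−ρ^(K+1))]
Numerator: 0.3188·(1 − 10·0.00003400 + 9·0.00001084) = 0.318703
Denominator: (0.6812)·(0.999989) = 0.681212
L = 0.318703/0.681212 = 0.4678

Final: 0.4678


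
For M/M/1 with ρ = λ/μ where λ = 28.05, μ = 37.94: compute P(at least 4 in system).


ρ = 28.05/37.94 = 0.7393
P(N ≥ n) = ρ^n = 0.7393^4 = 0.298774

Final: 0.298774


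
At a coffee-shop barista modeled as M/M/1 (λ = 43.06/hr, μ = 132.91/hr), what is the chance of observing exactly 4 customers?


ρ = 43.06/132.91 = 0.3240
P_n = (1−ρ)·ρ^n = (1 − 0.3240)·0.3240^4 = 0.6760·0.011017 = 0.007448

Final: 0.007448


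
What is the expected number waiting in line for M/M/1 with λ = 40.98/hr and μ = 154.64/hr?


ρ = 40.98/154.64 = 0.2650
Lq = ρ²/(1−ρ) = 0.07023/0.7350 = 0.09555

Final: 0.09555


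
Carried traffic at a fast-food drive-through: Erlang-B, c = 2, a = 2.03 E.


B(2,2.03) = 0.404768 (Erlang-B)
Carried load = a(1 − B) = 2.03·(1 − 0.404768) = 2.03·0.595232 = 1.2083 E

Final: 1.2083 Erlangs


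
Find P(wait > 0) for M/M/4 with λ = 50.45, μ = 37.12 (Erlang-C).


a = λ/μ = 1.3591; ρ = a/4 = 0.3398
P₀ = 0.255334 (from M/M/c formula)
C(c,a) = [a^c/(c!(1−ρ))]·P₀ = [3.41203/(24·0.6602)]·0.255334
= 0.21533·0.255334 = 0.054982

Final: 0.054982


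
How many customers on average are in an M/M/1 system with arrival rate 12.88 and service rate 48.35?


ρ = λ/μ = 12.88/48.35 = 0.2664
L = ρ/(1−ρ) = 0.2664/(1 − 0.2664) = 0.2664/0.7336 = 0.3631

Final: 0.3631


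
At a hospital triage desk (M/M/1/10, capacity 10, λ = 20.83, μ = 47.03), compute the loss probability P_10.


ρ = λ/μ = 20.83/47.03 = 0.4429
P_K = (1−ρ)ρ^K/(1−ρ^(K+1)) = (0.5571·0.0002905)/(1 − 0.0001287)
= 0.0001618/0.999871 = 0.0001619

Final: 0.0001619


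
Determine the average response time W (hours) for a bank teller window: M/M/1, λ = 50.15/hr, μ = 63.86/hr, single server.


W = 1/(μ−λ) = 1/(63.86 − 50.15) = 1/13.71 = 0.07294 hr

Final: 0.07294 hr


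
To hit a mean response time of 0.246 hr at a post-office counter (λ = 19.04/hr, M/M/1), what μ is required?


W = 1/(μ−λ) ⇒ μ − λ = 1/W = 1/0.246 = 4.0650
μ = λ + 1/W = 19.04 + 4.0650 = 23.1050 per hr

Final: 23.1050 /hr


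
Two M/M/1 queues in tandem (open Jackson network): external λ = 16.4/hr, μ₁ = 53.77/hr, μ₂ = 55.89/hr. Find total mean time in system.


Each node sees arrival rate λ = 16.4/hr (tandem ⇒ throughput preserved).
W₁ = 1/(μ₁−λ) = 1/(53.77−16.4) = 0.02676 hr
W₂ = 1/(μ₂−λ) = 1/(55.89−16.4) = 0.02532 hr
W_total = W₁ + W₂ = 0.02676 + 0.02532 = 0.05208 hr

Final: 0.05208 hr


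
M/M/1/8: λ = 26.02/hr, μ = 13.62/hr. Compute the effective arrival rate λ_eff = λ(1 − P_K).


ρ = 1.9104; P_K = (1−ρ)ρ^8/(1−ρ^9) = 0.477967
λ_eff = λ(1 − P_K) = 26.02·(1 − 0.477967) = 26.02·0.522033 = 13.5833 /hr

Final: 13.5833 /hr


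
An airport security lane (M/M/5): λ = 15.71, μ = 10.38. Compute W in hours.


a = 1.5135; ρ = 0.3027; P₀ = 0.219773
Lq = P₀·a^c·ρ/(c!(1−ρ)²) = 0.009054
Wq = Lq/λ = 0.009054/15.71 = 0.0005763 hr
W = Wq + 1/μ = 0.0005763 + 0.09634 = 0.09692 hr

Final: 0.09692 hr


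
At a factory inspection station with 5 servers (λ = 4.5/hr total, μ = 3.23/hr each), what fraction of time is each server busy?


ρ = λ/(cμ) = 4.5/(5·3.23) = 4.5/16.15 = 0.2786

Final: 0.2786


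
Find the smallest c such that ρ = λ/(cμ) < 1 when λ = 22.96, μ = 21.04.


Stability requires cμ > λ ⇔ c > λ/μ.
λ/μ = 22.96/21.04 = 1.0913
Minimum integer c = ⌊1.0913⌋ + 1 = 2
Check: 2·21.04 = 42.08 > 22.96, while 1·21.04 = 21.04 ≤ 22.96

Final: 2 servers
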